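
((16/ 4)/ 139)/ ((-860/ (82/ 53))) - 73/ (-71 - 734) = 23111811/ 255008705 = 0.09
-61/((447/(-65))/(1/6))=3965/2682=1.48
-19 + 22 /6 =-46 /3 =-15.33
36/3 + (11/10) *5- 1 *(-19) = 36.50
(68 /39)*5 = 340 /39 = 8.72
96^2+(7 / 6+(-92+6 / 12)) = 27377 / 3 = 9125.67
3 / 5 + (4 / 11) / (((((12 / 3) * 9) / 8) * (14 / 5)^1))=2179 / 3465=0.63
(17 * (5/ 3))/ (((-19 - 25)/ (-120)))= 850/ 11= 77.27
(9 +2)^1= 11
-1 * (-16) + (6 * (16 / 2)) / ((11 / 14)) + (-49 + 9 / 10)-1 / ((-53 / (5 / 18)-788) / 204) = 7859583 / 269170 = 29.20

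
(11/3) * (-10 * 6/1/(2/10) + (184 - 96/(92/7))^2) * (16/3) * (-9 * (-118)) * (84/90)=4755945601792/7935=599363024.80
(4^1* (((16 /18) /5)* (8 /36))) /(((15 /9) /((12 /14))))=128 /1575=0.08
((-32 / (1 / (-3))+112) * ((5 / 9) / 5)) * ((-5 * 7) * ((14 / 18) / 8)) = -6370 / 81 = -78.64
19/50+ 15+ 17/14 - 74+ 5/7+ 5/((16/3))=-156111/2800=-55.75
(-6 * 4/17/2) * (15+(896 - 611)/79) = -17640/1343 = -13.13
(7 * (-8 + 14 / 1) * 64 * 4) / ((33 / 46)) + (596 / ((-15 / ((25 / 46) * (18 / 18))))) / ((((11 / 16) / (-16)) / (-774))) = -373990.70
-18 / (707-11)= -3 / 116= -0.03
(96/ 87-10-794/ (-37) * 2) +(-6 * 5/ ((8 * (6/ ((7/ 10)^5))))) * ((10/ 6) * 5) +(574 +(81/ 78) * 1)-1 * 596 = 12.19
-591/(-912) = 0.65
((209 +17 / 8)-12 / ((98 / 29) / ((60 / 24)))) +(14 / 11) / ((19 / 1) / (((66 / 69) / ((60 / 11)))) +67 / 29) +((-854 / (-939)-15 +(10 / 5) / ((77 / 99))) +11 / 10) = 191.84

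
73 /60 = 1.22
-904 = -904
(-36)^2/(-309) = -432/103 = -4.19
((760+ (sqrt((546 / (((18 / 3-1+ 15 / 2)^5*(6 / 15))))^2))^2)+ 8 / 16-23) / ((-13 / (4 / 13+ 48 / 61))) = -40032434767763998 / 644683837890625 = -62.10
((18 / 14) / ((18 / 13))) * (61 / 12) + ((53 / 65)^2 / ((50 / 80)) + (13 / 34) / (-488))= 42568104029 / 7360626000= 5.78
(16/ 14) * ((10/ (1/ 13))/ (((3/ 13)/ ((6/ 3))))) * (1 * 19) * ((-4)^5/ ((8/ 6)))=-131522560/ 7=-18788937.14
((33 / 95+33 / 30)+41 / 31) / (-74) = -3263 / 87172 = -0.04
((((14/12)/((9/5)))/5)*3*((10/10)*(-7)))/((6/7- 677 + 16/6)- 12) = 343/86370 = 0.00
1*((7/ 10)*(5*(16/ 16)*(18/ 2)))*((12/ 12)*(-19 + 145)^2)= 500094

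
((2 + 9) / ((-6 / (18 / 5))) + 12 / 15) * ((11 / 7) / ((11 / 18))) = -522 / 35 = -14.91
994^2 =988036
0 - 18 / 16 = -9 / 8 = -1.12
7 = 7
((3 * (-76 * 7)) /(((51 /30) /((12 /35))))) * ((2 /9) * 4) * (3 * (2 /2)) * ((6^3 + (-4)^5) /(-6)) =-1965056 /17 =-115591.53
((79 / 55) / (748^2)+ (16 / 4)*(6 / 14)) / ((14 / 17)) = 2.08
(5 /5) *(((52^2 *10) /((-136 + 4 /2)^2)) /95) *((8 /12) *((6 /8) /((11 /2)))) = 1352 /938201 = 0.00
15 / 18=5 / 6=0.83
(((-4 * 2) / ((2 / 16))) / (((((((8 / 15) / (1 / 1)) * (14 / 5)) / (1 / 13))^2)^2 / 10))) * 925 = -146337890625 / 35110380032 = -4.17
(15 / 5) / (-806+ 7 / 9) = -27 / 7247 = -0.00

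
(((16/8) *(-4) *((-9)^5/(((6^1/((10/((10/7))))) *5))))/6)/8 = 2296.35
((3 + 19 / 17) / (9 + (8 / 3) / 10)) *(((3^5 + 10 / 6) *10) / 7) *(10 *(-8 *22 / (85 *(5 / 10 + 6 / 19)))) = -4908992000 / 1245301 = -3942.01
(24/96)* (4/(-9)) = -0.11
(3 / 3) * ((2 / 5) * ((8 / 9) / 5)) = 16 / 225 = 0.07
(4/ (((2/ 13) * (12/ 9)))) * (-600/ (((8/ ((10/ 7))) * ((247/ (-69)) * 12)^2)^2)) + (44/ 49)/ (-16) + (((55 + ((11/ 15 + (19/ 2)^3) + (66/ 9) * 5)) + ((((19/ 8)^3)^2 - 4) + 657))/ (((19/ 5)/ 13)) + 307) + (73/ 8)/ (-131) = 3085346954611868133373/ 481783318132293632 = 6404.01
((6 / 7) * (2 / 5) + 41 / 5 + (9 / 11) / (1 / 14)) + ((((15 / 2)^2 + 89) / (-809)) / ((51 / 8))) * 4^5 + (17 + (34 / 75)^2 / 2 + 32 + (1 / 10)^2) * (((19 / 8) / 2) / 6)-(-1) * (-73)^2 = 12191557755582643 / 2287398960000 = 5329.88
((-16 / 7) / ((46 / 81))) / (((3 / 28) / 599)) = -517536 / 23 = -22501.57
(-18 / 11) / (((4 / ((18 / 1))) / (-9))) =729 / 11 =66.27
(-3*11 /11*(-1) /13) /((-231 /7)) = -1 /143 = -0.01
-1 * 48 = -48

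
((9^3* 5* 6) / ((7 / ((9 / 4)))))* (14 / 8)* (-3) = -295245 / 8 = -36905.62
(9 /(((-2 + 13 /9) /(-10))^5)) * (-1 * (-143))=2431874016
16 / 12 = 4 / 3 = 1.33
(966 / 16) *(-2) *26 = -6279 / 2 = -3139.50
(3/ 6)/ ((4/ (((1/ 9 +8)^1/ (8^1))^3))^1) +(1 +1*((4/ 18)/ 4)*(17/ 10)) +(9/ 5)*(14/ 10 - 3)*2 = -4.54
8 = 8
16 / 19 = 0.84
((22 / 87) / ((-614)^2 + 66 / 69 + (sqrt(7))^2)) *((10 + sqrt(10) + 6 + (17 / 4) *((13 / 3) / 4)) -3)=46 *sqrt(10) / 68580447 + 1495 / 126610056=0.00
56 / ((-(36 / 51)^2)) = -2023 / 18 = -112.39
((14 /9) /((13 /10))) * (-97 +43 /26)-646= -1156096 /1521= -760.09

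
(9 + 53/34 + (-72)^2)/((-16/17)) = -5519.22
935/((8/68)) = 15895/2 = 7947.50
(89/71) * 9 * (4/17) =3204/1207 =2.65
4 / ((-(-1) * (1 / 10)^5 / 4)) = 1600000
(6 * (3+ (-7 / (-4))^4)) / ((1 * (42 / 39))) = 123591 / 1792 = 68.97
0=0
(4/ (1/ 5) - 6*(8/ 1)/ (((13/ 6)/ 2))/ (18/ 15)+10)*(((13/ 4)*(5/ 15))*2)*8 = -120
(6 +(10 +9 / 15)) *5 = 83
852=852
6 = 6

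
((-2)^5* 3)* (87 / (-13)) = 8352 / 13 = 642.46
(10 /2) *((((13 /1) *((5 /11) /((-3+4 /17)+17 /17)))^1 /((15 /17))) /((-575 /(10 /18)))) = 3757 /204930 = 0.02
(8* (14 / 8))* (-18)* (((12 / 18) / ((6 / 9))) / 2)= -126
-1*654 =-654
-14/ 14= -1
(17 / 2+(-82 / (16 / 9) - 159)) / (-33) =143 / 24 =5.96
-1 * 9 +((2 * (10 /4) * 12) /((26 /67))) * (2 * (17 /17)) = 3903 /13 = 300.23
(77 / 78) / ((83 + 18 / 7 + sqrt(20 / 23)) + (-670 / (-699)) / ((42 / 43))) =2752397721381 / 241293479925238-5530474719*sqrt(115) / 482586959850476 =0.01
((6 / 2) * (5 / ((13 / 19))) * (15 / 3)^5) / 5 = 178125 / 13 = 13701.92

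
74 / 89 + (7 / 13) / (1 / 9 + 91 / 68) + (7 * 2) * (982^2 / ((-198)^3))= -533978785423 / 995778081441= -0.54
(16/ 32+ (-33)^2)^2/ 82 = 4748041/ 328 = 14475.73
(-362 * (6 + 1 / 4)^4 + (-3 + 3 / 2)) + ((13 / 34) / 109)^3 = -449848261961656057 / 814397117056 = -552369.66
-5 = -5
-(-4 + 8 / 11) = 36 / 11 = 3.27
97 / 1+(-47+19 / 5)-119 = -326 / 5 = -65.20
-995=-995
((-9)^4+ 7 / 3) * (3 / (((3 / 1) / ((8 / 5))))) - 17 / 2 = 62957 / 6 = 10492.83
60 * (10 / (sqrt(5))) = 120 * sqrt(5) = 268.33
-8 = -8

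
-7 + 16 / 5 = -19 / 5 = -3.80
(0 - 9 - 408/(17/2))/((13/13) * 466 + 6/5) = -285/2336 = -0.12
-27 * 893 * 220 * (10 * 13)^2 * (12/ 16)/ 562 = -33616761750/ 281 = -119632604.09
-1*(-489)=489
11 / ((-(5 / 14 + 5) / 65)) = -2002 / 15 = -133.47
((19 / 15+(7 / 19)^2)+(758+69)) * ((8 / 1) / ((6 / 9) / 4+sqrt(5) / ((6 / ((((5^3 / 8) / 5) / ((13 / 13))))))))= -4593458176 / 5525105+2870911360 * sqrt(5) / 1105021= 4978.06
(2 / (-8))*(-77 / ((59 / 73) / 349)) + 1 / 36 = 4413905 / 531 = 8312.44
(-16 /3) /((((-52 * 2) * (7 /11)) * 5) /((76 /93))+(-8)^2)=1672 /106881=0.02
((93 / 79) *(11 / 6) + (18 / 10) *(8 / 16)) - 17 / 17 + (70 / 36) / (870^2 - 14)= 11076283549 / 5381459460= 2.06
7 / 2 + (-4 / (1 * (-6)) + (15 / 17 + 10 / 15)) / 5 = 3.94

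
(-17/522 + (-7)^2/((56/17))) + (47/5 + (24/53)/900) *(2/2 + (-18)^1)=-401063269/2766600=-144.97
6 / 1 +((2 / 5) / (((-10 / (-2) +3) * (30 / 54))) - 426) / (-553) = 374391 / 55300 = 6.77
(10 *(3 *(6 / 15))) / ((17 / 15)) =180 / 17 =10.59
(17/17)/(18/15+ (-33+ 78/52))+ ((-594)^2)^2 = 37721452597478/303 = 124493242895.97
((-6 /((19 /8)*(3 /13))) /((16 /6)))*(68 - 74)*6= 2808 /19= 147.79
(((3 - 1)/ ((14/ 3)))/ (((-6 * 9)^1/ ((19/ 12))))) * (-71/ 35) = 1349/ 52920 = 0.03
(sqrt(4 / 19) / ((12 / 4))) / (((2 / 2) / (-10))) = -20 * sqrt(19) / 57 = -1.53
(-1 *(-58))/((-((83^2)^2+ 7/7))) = -29/23729161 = -0.00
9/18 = 1/2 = 0.50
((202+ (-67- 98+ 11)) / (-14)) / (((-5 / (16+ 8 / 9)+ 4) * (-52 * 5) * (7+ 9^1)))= 57 / 256165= 0.00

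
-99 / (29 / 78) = -7722 / 29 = -266.28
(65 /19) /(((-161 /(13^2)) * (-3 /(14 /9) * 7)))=21970 /82593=0.27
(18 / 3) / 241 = 6 / 241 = 0.02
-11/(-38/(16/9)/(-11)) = -968/171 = -5.66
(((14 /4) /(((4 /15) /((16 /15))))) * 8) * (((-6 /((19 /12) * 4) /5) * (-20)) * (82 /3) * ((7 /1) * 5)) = 7714560 /19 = 406029.47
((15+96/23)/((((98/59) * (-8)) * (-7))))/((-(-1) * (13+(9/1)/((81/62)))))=4779/461104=0.01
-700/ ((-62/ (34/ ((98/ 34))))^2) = -8352100/ 329623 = -25.34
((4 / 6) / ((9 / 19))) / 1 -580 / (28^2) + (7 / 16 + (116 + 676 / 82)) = 108788905 / 867888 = 125.35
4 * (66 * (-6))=-1584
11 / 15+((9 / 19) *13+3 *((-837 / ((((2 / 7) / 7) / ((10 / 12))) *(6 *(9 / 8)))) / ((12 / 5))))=-1199923 / 380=-3157.69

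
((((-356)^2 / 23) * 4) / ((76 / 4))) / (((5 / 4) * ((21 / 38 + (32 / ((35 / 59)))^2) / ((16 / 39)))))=15897763840 / 121524122109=0.13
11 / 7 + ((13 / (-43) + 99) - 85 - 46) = -9250 / 301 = -30.73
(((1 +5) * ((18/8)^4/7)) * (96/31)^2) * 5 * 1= 7085880/6727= 1053.35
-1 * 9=-9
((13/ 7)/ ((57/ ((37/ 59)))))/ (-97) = -481/ 2283477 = -0.00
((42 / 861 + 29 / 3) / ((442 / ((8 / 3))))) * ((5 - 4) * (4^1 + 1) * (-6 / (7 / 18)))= -286800 / 63427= -4.52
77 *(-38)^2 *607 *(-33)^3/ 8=-606357058923/ 2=-303178529461.50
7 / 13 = 0.54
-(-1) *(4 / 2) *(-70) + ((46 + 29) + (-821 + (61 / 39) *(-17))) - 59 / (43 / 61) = -1670774 / 1677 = -996.29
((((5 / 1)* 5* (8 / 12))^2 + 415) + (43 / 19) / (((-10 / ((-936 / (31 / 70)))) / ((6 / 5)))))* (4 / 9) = 134303276 / 238545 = 563.01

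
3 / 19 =0.16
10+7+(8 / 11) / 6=565 / 33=17.12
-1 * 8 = -8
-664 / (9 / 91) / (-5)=60424 / 45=1342.76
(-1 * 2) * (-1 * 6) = 12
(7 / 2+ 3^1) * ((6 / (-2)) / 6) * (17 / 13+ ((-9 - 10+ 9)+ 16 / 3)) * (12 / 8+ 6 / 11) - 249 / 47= 17.03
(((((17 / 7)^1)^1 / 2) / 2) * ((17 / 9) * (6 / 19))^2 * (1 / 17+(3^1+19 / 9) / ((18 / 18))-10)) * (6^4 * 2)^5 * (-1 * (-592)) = -182622361761182178607104 / 2527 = -72268445493146885083.94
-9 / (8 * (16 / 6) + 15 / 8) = -0.39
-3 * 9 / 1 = -27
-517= -517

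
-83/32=-2.59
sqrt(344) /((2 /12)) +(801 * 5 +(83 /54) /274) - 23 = 12 * sqrt(86) +58917755 /14796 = 4093.29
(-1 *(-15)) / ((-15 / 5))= -5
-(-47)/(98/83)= 3901/98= 39.81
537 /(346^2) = 537 /119716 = 0.00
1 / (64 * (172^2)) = 1 / 1893376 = 0.00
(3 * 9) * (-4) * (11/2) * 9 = -5346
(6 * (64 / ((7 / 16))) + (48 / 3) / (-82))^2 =63427415104 / 82369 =770039.88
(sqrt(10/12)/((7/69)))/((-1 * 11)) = -23 * sqrt(30)/154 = -0.82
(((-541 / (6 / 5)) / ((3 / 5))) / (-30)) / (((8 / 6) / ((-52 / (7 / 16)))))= -140660 / 63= -2232.70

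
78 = 78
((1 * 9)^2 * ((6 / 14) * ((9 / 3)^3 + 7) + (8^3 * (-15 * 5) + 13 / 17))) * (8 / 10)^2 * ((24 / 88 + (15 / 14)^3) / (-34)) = 87945.04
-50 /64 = -25 /32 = -0.78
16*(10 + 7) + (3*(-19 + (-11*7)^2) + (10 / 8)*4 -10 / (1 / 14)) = 17867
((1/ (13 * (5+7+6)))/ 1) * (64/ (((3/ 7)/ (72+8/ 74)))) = 597632/ 12987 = 46.02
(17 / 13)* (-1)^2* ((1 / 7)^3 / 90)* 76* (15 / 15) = 646 / 200655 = 0.00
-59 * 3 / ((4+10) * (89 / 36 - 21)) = 3186 / 4669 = 0.68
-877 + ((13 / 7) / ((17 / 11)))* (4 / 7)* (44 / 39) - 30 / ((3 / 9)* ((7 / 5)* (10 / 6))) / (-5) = -868.51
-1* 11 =-11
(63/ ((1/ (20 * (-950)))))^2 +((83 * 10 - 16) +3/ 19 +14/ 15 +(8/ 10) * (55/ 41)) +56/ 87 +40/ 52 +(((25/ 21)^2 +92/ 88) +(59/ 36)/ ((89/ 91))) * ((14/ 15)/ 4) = 3114379960467478239343487/ 2173618366920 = 1432809000818.54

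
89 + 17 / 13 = 1174 / 13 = 90.31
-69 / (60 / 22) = -253 / 10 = -25.30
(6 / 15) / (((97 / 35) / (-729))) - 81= -18063 / 97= -186.22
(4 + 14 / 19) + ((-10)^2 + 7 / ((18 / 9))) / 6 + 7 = 2203 / 76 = 28.99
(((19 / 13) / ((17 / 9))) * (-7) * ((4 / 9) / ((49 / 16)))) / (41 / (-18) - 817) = 21888 / 22813609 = 0.00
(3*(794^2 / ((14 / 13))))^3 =1857919310531376022008 / 343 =5416674374727043795.94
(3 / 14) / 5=0.04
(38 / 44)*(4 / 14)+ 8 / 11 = 75 / 77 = 0.97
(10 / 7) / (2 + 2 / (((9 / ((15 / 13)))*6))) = 1170 / 1673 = 0.70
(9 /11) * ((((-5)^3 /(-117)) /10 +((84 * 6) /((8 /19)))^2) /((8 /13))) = 1904984.84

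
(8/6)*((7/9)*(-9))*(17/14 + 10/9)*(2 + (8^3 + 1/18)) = -2711129/243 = -11156.91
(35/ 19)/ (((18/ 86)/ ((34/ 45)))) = 10234/ 1539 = 6.65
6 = 6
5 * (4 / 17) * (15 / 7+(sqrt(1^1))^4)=440 / 119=3.70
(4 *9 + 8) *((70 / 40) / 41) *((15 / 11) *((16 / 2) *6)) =5040 / 41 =122.93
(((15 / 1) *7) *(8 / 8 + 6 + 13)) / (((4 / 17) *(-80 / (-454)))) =405195 / 8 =50649.38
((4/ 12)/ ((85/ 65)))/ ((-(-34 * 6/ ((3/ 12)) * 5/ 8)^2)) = -0.00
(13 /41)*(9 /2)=117 /82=1.43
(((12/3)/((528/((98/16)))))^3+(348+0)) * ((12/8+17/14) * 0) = 0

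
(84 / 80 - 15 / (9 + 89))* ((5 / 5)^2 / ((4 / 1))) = 879 / 3920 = 0.22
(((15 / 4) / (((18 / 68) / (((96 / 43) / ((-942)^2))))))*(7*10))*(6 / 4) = 11900 / 3179721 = 0.00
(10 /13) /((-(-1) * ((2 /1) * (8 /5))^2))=125 /1664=0.08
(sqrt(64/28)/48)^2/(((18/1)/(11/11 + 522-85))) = 0.02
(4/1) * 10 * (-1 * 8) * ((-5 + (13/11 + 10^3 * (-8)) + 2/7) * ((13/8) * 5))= 1602307200/77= 20809184.42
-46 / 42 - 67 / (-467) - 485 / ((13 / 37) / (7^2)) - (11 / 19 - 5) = -163835134819 / 2422329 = -67635.38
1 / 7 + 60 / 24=37 / 14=2.64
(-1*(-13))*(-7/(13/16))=-112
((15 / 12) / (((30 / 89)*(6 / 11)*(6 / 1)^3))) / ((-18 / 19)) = -18601 / 559872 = -0.03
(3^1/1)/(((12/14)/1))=7/2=3.50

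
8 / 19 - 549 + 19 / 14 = -145561 / 266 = -547.22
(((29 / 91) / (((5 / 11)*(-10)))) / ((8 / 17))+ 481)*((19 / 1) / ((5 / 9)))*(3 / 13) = 8979027201 / 2366000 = 3795.02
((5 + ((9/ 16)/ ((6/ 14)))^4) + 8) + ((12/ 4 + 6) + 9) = 2226097/ 65536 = 33.97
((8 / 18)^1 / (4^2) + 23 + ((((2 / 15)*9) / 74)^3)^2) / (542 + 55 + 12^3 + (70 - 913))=33234174891604369 / 2138853677702625000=0.02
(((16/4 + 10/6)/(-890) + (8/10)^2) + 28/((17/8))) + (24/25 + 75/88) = 6240077/399432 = 15.62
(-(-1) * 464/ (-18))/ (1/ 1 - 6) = 232/ 45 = 5.16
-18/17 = -1.06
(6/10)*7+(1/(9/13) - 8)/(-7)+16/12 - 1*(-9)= 4873/315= 15.47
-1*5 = -5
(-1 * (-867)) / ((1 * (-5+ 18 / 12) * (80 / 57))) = -49419 / 280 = -176.50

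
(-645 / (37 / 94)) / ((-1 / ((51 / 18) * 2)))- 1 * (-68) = 9353.68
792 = 792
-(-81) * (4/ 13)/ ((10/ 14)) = 2268/ 65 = 34.89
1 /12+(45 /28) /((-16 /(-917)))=17701 /192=92.19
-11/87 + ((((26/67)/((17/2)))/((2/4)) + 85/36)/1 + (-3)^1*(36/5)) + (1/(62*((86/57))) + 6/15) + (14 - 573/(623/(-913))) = 834.86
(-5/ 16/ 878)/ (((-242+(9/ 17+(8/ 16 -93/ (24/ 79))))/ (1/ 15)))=0.00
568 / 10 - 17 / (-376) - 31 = 48589 / 1880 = 25.85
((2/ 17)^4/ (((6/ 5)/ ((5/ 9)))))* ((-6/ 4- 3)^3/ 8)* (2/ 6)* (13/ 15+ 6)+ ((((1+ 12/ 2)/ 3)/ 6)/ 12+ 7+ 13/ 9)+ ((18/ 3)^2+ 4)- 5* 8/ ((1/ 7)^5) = -3031854258851/ 4510134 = -672231.53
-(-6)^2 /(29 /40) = -1440 /29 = -49.66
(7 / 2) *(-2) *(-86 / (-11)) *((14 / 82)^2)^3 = -70824698 / 52251146651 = -0.00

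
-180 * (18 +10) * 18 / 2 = -45360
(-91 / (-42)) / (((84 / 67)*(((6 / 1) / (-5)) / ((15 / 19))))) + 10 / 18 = -11135 / 19152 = -0.58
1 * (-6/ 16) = -3/ 8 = -0.38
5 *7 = 35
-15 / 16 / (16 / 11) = -165 / 256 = -0.64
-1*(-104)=104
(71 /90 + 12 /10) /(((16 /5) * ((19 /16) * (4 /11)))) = 1969 /1368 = 1.44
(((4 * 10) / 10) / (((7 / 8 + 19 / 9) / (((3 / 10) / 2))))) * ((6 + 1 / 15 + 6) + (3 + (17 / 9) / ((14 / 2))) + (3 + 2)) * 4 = 614976 / 37625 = 16.34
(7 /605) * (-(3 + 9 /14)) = -0.04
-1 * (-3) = 3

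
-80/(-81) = 80/81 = 0.99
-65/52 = -5/4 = -1.25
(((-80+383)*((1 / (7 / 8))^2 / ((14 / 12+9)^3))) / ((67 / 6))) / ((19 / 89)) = 2236750848 / 14158393837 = 0.16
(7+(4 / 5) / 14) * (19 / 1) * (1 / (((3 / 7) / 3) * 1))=4693 / 5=938.60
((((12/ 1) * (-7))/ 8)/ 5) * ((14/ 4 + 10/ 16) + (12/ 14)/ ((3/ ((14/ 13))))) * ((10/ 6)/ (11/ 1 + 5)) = -0.97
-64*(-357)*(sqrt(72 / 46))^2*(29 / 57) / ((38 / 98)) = 389604096 / 8303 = 46923.29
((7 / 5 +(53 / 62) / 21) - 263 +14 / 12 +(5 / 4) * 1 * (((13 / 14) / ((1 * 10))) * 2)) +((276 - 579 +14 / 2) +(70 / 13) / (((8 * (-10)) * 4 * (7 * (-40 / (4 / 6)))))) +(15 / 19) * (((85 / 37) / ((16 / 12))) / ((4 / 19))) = -3147481417 / 5725824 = -549.70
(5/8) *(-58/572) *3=-435/2288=-0.19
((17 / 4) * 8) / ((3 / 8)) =272 / 3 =90.67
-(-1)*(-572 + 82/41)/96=-95/16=-5.94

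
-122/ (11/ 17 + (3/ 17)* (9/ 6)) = -4148/ 31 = -133.81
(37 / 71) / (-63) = -37 / 4473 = -0.01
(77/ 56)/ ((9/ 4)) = 11/ 18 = 0.61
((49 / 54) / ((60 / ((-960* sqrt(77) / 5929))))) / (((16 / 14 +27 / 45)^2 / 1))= -9800* sqrt(77) / 12156507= -0.01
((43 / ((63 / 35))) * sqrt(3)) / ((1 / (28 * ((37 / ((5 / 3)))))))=44548 * sqrt(3) / 3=25719.80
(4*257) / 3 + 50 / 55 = 11338 / 33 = 343.58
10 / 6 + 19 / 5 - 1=67 / 15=4.47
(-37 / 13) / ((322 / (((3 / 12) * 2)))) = -37 / 8372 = -0.00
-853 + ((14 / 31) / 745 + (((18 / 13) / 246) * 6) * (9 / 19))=-199498371277 / 233883065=-852.98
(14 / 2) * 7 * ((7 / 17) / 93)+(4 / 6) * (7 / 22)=7462 / 17391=0.43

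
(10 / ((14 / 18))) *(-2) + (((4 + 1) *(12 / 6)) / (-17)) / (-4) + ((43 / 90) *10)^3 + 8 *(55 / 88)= 15354211 / 173502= 88.50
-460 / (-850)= 46 / 85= 0.54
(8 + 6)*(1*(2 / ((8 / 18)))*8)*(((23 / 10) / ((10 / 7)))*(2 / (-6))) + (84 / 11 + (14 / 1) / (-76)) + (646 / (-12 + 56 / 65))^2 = 3100.65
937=937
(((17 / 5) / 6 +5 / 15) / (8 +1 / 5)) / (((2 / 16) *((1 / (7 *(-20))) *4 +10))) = 1260 / 14309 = 0.09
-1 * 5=-5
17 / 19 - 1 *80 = -1503 / 19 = -79.11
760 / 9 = 84.44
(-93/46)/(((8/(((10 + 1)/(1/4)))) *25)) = -1023/2300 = -0.44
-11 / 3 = -3.67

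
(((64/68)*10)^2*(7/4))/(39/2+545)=89600/326281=0.27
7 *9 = 63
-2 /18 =-1 /9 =-0.11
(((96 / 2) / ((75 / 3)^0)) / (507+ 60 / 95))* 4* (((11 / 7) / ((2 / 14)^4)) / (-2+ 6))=1146992 / 3215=356.76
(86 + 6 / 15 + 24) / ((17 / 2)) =1104 / 85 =12.99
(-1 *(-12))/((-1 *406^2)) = -3/41209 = -0.00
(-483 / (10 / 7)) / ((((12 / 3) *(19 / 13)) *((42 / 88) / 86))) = -10420.94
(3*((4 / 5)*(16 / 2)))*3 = 288 / 5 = 57.60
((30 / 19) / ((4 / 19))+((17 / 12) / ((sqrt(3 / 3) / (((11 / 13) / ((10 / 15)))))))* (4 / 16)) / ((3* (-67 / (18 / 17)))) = -9921 / 236912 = -0.04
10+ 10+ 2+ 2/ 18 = 199/ 9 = 22.11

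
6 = 6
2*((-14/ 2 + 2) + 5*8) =70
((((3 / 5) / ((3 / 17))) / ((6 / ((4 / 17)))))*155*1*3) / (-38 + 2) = -31 / 18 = -1.72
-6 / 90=-1 / 15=-0.07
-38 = -38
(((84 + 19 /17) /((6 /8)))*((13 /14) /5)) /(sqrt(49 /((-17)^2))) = 37622 /735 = 51.19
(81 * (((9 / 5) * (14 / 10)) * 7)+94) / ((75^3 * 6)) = 38071 / 63281250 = 0.00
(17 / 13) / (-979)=-17 / 12727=-0.00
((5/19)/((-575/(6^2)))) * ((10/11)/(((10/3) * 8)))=-27/48070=-0.00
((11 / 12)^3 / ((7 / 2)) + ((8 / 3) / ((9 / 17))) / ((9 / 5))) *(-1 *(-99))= 1807289 / 6048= 298.82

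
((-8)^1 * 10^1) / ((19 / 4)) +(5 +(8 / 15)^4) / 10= -157112801 / 9618750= -16.33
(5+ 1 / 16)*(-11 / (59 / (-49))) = 43659 / 944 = 46.25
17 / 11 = 1.55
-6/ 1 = -6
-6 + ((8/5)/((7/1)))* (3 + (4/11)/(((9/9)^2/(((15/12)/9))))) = -18374/3465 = -5.30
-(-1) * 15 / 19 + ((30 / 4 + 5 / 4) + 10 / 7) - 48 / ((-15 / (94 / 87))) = 14.43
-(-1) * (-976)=-976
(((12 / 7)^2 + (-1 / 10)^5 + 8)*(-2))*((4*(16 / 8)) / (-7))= 53599951 / 2143750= 25.00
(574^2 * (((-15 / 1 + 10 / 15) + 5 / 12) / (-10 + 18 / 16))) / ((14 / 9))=332127.72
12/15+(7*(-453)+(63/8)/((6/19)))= -251621/80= -3145.26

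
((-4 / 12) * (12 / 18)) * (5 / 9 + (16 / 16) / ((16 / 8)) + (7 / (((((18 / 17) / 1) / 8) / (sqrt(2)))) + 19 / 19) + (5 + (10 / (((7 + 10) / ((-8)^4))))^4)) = -50665495807928687167 / 6765201 - 952 * sqrt(2) / 81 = -7489133849539.89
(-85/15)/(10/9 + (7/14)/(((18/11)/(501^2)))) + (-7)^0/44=2752075/121486244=0.02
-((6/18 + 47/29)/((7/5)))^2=-722500/370881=-1.95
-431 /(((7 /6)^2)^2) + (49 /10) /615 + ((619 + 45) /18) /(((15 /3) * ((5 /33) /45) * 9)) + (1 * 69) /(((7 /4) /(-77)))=-14890030277 /4922050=-3025.17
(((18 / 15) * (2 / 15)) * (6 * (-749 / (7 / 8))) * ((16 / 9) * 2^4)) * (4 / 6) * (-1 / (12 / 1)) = 876544 / 675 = 1298.58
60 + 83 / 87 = 5303 / 87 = 60.95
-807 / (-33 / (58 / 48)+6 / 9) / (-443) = -70209 / 1026874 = -0.07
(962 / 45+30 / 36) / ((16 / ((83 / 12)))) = 165917 / 17280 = 9.60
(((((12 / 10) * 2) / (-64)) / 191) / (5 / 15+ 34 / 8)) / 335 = -9 / 70383500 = -0.00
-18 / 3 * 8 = -48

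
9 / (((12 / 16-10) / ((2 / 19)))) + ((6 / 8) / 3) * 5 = 3227 / 2812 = 1.15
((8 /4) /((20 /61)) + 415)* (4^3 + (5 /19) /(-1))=5099521 /190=26839.58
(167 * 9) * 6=9018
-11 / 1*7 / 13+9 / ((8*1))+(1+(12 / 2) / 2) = -83 / 104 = -0.80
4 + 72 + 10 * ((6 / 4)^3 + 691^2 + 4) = 19099839 / 4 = 4774959.75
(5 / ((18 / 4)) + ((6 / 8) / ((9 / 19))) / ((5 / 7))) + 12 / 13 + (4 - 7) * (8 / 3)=-8773 / 2340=-3.75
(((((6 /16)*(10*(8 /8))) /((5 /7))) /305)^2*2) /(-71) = -441 /52838200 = -0.00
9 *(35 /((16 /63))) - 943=297.31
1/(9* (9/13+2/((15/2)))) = 65/561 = 0.12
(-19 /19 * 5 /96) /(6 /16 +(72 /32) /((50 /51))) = -125 /6408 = -0.02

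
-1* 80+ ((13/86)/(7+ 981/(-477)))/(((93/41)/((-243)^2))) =500145707/698492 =716.04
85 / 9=9.44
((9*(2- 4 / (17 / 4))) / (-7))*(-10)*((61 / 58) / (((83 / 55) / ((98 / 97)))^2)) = 205066323000 / 31955570293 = 6.42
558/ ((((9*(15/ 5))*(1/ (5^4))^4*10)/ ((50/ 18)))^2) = 18044374883174896240234375/ 13122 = 1375123828926603889668.83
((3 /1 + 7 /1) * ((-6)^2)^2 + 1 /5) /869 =14.91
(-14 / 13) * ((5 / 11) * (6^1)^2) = -2520 / 143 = -17.62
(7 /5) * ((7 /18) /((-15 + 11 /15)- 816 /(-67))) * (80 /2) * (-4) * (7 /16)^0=131320 /3147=41.73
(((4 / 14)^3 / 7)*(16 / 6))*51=1088 / 2401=0.45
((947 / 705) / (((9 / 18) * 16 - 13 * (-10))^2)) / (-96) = -947 / 1288897920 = -0.00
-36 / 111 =-12 / 37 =-0.32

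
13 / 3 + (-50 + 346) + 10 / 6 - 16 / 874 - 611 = -135041 / 437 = -309.02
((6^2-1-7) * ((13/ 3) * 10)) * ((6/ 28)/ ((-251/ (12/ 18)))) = -520/ 753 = -0.69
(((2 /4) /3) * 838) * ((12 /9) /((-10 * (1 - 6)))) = 838 /225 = 3.72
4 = 4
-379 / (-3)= 379 / 3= 126.33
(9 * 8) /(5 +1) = 12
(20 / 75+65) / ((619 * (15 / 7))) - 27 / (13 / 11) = -41275586 / 1810575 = -22.80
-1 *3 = -3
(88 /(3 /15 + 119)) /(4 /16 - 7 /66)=14520 /2831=5.13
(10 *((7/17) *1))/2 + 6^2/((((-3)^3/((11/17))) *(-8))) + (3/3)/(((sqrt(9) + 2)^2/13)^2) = 9139/3750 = 2.44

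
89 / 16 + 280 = 4569 / 16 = 285.56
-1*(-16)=16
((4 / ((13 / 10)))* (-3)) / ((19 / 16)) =-7.77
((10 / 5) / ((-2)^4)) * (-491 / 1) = -491 / 8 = -61.38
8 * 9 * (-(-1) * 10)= 720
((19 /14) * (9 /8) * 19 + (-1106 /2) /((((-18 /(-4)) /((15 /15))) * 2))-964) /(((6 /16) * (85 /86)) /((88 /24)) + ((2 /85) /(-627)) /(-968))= -92838639717065 /9418029537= -9857.54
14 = 14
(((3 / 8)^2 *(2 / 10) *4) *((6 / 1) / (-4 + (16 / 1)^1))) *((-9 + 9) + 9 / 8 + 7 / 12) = 123 / 1280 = 0.10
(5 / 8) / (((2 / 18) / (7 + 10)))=765 / 8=95.62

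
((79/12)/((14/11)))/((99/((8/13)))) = 79/2457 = 0.03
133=133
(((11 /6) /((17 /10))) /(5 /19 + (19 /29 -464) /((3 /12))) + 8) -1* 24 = -16.00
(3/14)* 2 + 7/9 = 1.21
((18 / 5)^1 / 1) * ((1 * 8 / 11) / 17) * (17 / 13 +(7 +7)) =28656 / 12155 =2.36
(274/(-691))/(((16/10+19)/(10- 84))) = 101380/71173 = 1.42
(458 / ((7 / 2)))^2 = 17123.59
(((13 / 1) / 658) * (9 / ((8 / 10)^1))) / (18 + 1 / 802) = 234585 / 18999092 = 0.01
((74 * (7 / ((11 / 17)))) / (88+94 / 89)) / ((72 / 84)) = 10.49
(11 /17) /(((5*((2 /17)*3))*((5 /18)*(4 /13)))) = 429 /100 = 4.29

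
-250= -250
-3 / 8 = -0.38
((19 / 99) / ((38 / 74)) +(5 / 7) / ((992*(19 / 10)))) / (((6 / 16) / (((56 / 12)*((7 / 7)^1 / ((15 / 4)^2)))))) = 39092656 / 118079775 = 0.33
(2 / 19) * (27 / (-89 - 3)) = -27 / 874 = -0.03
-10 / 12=-5 / 6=-0.83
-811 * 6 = -4866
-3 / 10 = -0.30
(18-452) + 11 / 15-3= -6544 / 15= -436.27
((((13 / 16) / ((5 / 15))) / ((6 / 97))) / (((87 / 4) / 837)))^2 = 123776608761 / 53824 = 2299654.59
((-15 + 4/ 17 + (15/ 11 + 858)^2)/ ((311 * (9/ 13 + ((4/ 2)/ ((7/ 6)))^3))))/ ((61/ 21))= 47414924868766/ 332361846399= 142.66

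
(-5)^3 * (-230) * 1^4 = 28750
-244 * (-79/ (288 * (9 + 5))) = 4819/ 1008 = 4.78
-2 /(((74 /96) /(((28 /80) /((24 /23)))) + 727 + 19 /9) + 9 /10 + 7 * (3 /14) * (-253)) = -14490 /2556103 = -0.01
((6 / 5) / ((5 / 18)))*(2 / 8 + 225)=24327 / 25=973.08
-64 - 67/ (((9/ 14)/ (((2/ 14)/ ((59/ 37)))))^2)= -18412396/ 281961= -65.30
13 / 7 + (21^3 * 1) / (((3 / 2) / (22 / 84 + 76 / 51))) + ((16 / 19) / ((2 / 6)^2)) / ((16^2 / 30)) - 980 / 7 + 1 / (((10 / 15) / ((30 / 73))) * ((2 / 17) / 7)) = 14150844005 / 1320424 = 10716.89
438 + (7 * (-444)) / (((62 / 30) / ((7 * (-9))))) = 2950638 / 31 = 95181.87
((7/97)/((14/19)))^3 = 6859/7301384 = 0.00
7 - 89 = -82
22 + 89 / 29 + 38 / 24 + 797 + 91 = 914.65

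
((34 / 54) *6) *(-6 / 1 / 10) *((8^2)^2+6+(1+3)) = -139604 / 15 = -9306.93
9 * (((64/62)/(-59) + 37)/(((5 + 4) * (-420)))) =-3221/36580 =-0.09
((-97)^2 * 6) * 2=112908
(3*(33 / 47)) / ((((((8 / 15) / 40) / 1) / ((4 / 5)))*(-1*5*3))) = -396 / 47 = -8.43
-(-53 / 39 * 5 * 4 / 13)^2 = -1123600 / 257049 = -4.37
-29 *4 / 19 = -6.11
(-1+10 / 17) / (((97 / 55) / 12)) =-4620 / 1649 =-2.80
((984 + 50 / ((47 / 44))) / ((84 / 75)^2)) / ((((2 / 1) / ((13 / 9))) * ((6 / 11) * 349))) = 67656875 / 21701169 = 3.12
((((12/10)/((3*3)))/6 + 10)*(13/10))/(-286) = -41/900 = -0.05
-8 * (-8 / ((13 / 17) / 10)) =10880 / 13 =836.92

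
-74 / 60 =-37 / 30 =-1.23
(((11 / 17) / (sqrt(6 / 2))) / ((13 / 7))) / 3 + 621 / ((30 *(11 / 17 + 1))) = 77 *sqrt(3) / 1989 + 3519 / 280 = 12.63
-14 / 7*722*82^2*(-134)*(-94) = -122300307776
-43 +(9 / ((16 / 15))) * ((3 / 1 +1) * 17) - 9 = 2087 / 4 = 521.75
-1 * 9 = -9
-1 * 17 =-17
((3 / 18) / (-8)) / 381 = -1 / 18288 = -0.00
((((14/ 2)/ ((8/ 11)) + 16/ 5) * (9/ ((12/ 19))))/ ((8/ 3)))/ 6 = 29241/ 2560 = 11.42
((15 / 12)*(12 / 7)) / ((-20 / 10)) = -15 / 14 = -1.07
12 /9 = 4 /3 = 1.33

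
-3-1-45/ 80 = -4.56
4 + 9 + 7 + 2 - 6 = 16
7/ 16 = 0.44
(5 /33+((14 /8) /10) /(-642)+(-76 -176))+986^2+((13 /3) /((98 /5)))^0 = 91518355441 /94160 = 971945.15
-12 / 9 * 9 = -12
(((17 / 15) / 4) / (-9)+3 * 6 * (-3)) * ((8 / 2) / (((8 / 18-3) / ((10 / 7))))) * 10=583540 / 483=1208.16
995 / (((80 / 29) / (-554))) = -1598567 / 8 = -199820.88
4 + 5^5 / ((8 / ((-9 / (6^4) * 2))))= -821 / 576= -1.43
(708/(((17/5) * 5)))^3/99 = 39432768/54043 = 729.66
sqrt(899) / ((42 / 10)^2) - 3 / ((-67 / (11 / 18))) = 1.73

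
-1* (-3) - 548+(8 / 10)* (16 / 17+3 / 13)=-601189 / 1105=-544.06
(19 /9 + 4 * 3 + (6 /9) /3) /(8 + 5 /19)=817 /471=1.73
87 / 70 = 1.24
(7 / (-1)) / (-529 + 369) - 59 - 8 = -10713 / 160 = -66.96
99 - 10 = 89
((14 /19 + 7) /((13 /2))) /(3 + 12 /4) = 49 /247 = 0.20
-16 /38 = -8 /19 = -0.42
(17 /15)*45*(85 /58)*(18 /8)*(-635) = -24774525 /232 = -106786.75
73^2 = 5329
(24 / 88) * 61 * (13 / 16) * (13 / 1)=30927 / 176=175.72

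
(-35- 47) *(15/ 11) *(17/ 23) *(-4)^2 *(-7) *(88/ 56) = 334560/ 23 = 14546.09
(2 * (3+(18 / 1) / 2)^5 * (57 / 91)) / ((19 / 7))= 1492992 / 13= 114845.54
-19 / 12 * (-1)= 19 / 12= 1.58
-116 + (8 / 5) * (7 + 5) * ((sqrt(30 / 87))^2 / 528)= -37000 / 319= -115.99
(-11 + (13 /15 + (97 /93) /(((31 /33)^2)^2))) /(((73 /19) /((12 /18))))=-143505452146 /94046761035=-1.53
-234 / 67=-3.49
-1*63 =-63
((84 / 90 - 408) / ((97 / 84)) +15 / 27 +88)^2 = 69672.66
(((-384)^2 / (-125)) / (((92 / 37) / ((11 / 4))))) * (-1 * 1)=3750912 / 2875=1304.67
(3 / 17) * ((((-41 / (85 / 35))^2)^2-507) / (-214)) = -10113460521 / 151924699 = -66.57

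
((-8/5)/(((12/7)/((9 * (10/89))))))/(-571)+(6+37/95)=30855113/4827805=6.39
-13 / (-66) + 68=4501 / 66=68.20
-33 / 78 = -11 / 26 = -0.42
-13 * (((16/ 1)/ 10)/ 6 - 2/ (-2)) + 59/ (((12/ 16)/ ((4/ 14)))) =6.01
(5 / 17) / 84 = 5 / 1428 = 0.00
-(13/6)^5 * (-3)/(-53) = -371293/137376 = -2.70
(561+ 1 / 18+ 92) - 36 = 11107 / 18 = 617.06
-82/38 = -41/19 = -2.16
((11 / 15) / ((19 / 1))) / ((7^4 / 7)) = 11 / 97755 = 0.00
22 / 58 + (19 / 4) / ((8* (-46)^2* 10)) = 7448871 / 19636480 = 0.38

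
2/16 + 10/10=1.12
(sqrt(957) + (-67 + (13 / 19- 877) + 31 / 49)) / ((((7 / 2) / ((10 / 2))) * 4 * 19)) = -2194095 / 123823 + 5 * sqrt(957) / 266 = -17.14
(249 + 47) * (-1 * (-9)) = 2664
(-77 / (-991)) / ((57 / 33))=0.04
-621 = -621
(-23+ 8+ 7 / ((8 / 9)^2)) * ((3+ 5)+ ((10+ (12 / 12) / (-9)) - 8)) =-11659 / 192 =-60.72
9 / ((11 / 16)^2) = 2304 / 121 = 19.04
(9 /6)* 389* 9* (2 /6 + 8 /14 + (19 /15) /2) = 1130823 /140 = 8077.31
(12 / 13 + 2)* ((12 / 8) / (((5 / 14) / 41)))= 32718 / 65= 503.35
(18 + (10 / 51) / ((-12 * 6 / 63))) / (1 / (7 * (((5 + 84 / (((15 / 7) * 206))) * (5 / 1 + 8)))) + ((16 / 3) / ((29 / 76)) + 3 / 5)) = 42759281565 / 34966232128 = 1.22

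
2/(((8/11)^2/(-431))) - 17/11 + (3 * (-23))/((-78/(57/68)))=-126841621/77792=-1630.52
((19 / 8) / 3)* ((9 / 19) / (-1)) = -3 / 8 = -0.38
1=1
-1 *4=-4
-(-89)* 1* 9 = 801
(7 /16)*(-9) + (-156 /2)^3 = -7592895 /16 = -474555.94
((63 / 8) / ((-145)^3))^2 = 3969 / 594823321000000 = 0.00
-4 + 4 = 0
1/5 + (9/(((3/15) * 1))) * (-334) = -75149/5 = -15029.80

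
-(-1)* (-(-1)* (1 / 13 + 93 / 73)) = 1282 / 949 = 1.35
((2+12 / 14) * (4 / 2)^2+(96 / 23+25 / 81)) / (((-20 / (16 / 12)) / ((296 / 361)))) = -61419112 / 70617015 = -0.87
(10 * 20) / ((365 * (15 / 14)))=112 / 219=0.51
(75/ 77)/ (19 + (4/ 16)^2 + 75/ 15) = 240/ 5929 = 0.04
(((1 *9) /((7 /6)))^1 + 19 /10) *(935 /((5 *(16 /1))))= 125851 /1120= 112.37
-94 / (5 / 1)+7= -59 / 5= -11.80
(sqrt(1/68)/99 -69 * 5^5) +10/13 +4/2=-2803089/13 +sqrt(17)/3366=-215622.23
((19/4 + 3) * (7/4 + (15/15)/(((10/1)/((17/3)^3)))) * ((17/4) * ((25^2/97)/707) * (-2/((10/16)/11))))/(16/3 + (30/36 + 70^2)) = -1560987175/36337680414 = -0.04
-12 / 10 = -6 / 5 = -1.20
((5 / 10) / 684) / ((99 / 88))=1 / 1539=0.00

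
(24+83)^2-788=10661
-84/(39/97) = -2716/13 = -208.92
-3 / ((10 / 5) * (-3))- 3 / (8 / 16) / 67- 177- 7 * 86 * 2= -184999 / 134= -1380.59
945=945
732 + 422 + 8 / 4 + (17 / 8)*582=9571 / 4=2392.75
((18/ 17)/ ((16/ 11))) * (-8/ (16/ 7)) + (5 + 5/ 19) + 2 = 24369/ 5168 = 4.72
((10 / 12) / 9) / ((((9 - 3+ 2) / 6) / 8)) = 5 / 9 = 0.56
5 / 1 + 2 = 7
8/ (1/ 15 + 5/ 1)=30/ 19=1.58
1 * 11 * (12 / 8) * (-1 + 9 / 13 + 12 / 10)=957 / 65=14.72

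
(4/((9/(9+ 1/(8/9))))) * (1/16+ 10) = 1449/32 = 45.28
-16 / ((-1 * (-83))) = -16 / 83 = -0.19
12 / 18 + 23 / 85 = 239 / 255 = 0.94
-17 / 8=-2.12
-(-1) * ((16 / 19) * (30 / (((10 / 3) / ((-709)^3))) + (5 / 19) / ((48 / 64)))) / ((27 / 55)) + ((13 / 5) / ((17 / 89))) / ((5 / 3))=-68379775744622489 / 12427425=-5502328579.30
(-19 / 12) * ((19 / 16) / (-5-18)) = 0.08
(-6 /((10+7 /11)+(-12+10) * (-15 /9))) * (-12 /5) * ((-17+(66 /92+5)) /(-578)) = 308286 /15321335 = 0.02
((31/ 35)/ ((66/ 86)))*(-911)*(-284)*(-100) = -6897581840/ 231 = -29859661.65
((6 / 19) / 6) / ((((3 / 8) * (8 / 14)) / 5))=70 / 57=1.23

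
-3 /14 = -0.21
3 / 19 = 0.16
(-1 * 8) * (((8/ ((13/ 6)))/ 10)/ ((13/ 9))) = -1728/ 845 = -2.04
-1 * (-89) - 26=63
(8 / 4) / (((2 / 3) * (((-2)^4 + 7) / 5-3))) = 15 / 8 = 1.88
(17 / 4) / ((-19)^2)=17 / 1444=0.01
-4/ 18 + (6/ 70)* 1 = -43/ 315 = -0.14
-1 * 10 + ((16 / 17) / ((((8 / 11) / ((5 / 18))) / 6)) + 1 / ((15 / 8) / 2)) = -576 / 85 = -6.78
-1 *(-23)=23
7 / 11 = 0.64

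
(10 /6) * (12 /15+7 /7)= 3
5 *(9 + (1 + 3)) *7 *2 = 910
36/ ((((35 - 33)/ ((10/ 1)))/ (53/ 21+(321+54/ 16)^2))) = 2121268755/ 112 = 18939899.60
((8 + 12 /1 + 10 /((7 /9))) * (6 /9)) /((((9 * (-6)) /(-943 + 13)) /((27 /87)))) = 71300 /609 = 117.08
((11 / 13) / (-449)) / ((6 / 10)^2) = -275 / 52533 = -0.01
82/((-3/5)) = -410/3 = -136.67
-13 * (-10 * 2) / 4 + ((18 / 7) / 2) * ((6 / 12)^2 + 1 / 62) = 56717 / 868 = 65.34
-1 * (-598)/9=598/9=66.44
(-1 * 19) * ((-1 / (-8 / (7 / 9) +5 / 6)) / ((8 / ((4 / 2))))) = -399 / 794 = -0.50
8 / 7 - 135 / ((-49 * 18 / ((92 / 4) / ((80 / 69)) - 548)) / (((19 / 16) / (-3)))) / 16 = 1261559 / 401408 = 3.14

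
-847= -847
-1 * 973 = -973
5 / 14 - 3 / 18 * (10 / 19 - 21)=1504 / 399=3.77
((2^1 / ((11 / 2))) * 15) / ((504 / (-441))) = -105 / 22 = -4.77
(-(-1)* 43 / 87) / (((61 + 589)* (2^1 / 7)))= 0.00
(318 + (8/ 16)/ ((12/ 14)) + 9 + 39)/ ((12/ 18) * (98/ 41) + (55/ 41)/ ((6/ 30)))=180359/ 4084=44.16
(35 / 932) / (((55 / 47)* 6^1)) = 329 / 61512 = 0.01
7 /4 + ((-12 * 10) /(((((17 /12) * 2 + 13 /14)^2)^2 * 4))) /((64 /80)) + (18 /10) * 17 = 25054841657 /779001620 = 32.16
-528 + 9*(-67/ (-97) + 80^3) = 4607478.22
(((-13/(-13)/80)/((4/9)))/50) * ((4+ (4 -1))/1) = 63/16000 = 0.00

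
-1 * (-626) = 626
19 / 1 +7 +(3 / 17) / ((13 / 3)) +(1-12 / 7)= 39180 / 1547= 25.33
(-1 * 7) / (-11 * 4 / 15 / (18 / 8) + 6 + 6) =-945 / 1444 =-0.65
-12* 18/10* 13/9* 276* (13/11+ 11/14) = -6522984/385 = -16942.82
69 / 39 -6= -55 / 13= -4.23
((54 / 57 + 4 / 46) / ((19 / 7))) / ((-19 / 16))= -50624 / 157757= -0.32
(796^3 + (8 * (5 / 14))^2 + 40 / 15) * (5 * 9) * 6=6672660928560 / 49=136176753644.08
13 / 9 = 1.44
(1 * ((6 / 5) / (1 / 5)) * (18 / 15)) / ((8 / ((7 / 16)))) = 63 / 160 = 0.39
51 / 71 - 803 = -56962 / 71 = -802.28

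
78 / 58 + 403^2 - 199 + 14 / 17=162212.17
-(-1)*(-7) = -7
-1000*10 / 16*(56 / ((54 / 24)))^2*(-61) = 1912960000 / 81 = 23616790.12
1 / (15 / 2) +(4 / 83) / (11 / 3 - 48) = 21898 / 165585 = 0.13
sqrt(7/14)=sqrt(2)/2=0.71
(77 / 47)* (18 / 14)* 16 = 1584 / 47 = 33.70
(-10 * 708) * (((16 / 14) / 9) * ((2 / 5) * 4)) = -30208 / 21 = -1438.48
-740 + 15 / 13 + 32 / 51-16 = -500047 / 663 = -754.22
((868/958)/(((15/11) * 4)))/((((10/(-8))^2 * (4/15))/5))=4774/2395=1.99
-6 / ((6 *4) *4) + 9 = 143 / 16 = 8.94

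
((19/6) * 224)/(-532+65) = -1.52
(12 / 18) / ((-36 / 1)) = -0.02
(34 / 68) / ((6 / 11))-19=-217 / 12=-18.08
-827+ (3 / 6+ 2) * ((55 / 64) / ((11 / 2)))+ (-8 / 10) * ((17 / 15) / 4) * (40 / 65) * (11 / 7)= -361158719 / 436800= -826.83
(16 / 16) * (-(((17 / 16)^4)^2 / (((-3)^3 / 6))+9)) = -166970418047 / 19327352832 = -8.64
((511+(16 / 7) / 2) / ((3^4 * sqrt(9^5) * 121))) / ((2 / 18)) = 1195 / 617463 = 0.00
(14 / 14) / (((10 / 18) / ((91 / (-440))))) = -819 / 2200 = -0.37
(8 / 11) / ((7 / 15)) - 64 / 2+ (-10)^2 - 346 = -21286 / 77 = -276.44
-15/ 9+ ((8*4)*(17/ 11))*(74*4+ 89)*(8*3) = 1370875/ 3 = 456958.33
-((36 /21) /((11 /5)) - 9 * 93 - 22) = 66083 /77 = 858.22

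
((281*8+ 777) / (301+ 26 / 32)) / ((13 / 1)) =0.77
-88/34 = -44/17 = -2.59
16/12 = 4/3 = 1.33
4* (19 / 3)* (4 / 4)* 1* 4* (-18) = -1824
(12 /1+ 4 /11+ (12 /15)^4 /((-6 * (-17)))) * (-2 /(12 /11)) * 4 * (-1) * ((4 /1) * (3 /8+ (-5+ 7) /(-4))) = -4336408 /95625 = -45.35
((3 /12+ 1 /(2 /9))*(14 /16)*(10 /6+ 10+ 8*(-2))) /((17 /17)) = -18.01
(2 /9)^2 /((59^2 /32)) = 128 /281961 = 0.00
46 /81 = 0.57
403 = 403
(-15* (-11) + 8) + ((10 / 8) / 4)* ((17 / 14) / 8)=310101 / 1792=173.05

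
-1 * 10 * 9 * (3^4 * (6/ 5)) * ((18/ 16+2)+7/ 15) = -314199/ 10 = -31419.90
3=3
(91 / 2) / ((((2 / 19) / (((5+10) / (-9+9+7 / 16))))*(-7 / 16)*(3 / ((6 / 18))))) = -79040 / 21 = -3763.81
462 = 462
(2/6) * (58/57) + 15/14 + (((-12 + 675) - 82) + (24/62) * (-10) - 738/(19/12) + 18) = 9680057/74214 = 130.43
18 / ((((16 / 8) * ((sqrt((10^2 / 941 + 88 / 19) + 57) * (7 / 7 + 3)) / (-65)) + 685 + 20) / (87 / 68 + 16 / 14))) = 899340 * sqrt(19735036869) / 1489268697018683 + 184208479021125 / 2978537394037366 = 0.06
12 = 12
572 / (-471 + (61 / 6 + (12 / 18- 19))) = -3432 / 2875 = -1.19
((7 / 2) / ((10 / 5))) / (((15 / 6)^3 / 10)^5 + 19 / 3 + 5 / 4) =5505024 / 53151979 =0.10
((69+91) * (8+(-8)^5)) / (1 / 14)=-73382400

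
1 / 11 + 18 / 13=211 / 143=1.48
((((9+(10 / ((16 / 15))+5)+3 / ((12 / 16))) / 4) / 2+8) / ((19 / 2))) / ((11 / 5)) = 3655 / 6688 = 0.55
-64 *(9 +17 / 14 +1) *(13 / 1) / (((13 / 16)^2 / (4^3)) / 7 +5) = -1070071808 / 573609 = -1865.51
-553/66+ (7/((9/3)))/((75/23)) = -37933/4950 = -7.66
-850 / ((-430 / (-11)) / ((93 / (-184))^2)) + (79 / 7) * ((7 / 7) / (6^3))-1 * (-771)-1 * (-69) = 229610046149 / 275147712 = 834.50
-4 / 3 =-1.33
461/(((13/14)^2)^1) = 90356/169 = 534.65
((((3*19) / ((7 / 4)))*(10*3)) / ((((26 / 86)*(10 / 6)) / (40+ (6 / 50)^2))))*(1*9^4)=28956240295128 / 56875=509120708.49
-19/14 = -1.36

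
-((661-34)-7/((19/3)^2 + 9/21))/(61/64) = -51229344/77897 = -657.65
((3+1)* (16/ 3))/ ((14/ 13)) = 416/ 21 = 19.81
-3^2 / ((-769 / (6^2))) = 324 / 769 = 0.42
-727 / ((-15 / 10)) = 1454 / 3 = 484.67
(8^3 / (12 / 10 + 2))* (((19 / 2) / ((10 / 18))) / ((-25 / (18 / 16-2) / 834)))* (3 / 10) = 2994894 / 125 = 23959.15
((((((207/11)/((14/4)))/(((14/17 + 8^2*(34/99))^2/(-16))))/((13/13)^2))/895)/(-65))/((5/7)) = 426418344/107105329595875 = 0.00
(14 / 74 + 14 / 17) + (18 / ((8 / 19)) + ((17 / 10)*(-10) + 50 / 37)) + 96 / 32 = 78283 / 2516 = 31.11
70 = 70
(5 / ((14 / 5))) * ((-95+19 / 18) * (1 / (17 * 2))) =-42275 / 8568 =-4.93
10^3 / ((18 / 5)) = 2500 / 9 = 277.78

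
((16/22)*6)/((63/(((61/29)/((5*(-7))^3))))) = -976/287219625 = -0.00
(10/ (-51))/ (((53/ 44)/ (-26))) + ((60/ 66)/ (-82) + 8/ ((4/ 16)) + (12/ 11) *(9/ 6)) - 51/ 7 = 260881342/ 8533371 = 30.57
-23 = -23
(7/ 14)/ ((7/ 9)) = 9/ 14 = 0.64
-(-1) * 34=34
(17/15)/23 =0.05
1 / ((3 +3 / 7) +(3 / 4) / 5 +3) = 140 / 921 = 0.15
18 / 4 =9 / 2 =4.50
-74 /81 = -0.91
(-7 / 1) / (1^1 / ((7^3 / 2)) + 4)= -2401 / 1374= -1.75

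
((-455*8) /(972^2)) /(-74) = 455 /8739252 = 0.00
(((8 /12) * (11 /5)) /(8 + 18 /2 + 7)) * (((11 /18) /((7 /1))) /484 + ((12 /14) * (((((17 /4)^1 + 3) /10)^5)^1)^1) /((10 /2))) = 874830179 /414720000000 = 0.00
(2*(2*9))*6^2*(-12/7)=-15552/7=-2221.71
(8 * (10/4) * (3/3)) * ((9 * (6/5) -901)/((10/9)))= -80118/5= -16023.60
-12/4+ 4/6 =-7/3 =-2.33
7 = 7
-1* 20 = -20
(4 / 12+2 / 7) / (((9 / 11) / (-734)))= -104962 / 189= -555.35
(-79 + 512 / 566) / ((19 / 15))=-331515 / 5377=-61.65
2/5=0.40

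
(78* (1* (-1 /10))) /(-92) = 39 /460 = 0.08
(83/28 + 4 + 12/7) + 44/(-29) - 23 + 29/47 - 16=-1191543/38164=-31.22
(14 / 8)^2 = 49 / 16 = 3.06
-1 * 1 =-1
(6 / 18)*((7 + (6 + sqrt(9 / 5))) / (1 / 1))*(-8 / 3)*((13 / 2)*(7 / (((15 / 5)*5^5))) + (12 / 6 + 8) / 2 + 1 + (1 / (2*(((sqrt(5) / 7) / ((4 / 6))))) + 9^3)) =-716734732 / 84375 - 167651092*sqrt(5) / 421875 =-9383.24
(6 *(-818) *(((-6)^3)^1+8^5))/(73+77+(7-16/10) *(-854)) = 35808.95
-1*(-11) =11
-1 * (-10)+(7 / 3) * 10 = 100 / 3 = 33.33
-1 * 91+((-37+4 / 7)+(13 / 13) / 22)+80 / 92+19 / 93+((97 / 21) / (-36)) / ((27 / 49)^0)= -126.44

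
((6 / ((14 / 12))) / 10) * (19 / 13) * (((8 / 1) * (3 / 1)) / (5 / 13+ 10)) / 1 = 304 / 175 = 1.74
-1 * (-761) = 761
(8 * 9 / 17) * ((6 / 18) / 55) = 24 / 935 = 0.03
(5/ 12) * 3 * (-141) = -705/ 4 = -176.25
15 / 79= 0.19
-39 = -39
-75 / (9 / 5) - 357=-1196 / 3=-398.67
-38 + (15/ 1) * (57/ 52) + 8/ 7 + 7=-4883/ 364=-13.41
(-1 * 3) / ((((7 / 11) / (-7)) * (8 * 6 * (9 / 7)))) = 77 / 144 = 0.53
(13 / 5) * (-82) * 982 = -1046812 / 5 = -209362.40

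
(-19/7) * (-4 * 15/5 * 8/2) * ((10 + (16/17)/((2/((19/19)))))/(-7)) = -162336/833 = -194.88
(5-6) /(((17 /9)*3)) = -3 /17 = -0.18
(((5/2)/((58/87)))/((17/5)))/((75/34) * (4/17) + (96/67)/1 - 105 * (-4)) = 28475/10893672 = 0.00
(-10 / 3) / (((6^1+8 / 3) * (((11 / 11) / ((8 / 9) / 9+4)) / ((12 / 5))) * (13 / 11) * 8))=-1826 / 4563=-0.40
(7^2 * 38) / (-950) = -49 / 25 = -1.96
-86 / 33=-2.61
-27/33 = -9/11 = -0.82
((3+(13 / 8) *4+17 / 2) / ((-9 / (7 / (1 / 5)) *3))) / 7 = -10 / 3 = -3.33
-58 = -58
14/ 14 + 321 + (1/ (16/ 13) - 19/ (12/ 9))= 308.56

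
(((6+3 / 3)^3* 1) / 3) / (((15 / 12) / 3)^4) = 2370816 / 625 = 3793.31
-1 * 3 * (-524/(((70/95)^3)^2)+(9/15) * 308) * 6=261681563151/4705960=55606.41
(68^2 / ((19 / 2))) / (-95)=-9248 / 1805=-5.12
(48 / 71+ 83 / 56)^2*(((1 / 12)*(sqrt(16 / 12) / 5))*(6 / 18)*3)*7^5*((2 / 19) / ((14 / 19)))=3608044489*sqrt(3) / 29036160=215.23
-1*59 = -59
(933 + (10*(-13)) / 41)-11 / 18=685763 / 738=929.22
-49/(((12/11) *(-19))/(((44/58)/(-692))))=-5929/2287752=-0.00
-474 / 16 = -237 / 8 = -29.62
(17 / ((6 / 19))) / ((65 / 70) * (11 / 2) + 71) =4522 / 6393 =0.71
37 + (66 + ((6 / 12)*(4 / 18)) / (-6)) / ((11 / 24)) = 17915 / 99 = 180.96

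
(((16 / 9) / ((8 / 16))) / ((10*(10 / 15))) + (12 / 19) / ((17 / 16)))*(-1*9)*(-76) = 65568 / 85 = 771.39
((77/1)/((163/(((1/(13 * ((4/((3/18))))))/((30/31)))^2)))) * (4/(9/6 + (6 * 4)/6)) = 6727/1785045600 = 0.00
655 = 655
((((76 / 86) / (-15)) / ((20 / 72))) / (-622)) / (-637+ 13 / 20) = -456 / 850990855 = -0.00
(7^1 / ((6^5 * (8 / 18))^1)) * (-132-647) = -5453 / 3456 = -1.58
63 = 63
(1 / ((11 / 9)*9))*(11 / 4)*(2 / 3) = 1 / 6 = 0.17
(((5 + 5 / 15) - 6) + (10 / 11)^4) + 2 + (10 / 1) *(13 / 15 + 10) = 1620510 / 14641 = 110.68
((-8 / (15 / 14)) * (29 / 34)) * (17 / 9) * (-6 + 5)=1624 / 135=12.03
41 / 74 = 0.55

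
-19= -19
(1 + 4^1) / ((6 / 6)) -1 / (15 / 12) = 21 / 5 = 4.20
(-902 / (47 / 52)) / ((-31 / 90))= 2897.30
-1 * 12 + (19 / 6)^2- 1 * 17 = -683 / 36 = -18.97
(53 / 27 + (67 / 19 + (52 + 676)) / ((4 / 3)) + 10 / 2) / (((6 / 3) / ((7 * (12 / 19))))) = 7980749 / 6498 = 1228.19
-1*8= -8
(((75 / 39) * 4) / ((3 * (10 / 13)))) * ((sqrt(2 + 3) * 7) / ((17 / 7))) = 490 * sqrt(5) / 51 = 21.48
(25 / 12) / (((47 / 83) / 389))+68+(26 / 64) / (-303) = 683185205 / 455712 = 1499.16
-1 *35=-35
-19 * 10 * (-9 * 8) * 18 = 246240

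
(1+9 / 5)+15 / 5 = 29 / 5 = 5.80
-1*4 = -4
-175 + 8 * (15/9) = -485/3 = -161.67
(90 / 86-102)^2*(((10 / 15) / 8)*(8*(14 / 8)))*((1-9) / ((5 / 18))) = -342437.99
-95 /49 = -1.94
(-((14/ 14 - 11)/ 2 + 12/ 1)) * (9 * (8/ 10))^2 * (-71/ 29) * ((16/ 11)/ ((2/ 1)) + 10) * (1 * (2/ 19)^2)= 304020864/ 2878975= 105.60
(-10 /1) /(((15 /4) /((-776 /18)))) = 3104 /27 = 114.96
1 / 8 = 0.12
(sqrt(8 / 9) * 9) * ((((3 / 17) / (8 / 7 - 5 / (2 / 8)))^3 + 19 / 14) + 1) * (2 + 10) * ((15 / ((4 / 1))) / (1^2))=900.05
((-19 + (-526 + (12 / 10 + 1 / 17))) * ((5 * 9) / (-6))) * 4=277308 / 17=16312.24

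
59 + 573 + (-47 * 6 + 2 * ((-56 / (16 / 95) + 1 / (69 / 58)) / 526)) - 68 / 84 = 88394251 / 254058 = 347.93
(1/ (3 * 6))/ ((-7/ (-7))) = 1/ 18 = 0.06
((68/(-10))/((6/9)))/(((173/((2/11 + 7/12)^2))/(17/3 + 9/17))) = -805879/3767940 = -0.21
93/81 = 31/27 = 1.15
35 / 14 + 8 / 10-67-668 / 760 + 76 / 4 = -866 / 19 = -45.58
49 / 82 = 0.60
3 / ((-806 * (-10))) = 3 / 8060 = 0.00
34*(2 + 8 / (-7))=204 / 7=29.14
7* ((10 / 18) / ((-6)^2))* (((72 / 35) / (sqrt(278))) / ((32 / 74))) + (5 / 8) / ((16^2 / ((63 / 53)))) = 315 / 108544 + 37* sqrt(278) / 20016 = 0.03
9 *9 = 81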